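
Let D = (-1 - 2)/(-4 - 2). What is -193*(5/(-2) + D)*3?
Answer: 1158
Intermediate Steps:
D = ½ (D = -3/(-6) = -3*(-⅙) = ½ ≈ 0.50000)
-193*(5/(-2) + D)*3 = -193*(5/(-2) + ½)*3 = -193*(5*(-½) + ½)*3 = -193*(-5/2 + ½)*3 = -(-386)*3 = -193*(-6) = 1158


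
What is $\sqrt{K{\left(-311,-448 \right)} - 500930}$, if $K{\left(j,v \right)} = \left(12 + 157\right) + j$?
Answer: $4 i \sqrt{31317} \approx 707.86 i$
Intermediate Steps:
$K{\left(j,v \right)} = 169 + j$
$\sqrt{K{\left(-311,-448 \right)} - 500930} = \sqrt{\left(169 - 311\right) - 500930} = \sqrt{-142 - 500930} = \sqrt{-501072} = 4 i \sqrt{31317}$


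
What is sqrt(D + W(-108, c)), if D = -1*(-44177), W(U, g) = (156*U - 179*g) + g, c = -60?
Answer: sqrt(38009) ≈ 194.96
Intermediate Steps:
W(U, g) = -178*g + 156*U (W(U, g) = (-179*g + 156*U) + g = -178*g + 156*U)
D = 44177
sqrt(D + W(-108, c)) = sqrt(44177 + (-178*(-60) + 156*(-108))) = sqrt(44177 + (10680 - 16848)) = sqrt(44177 - 6168) = sqrt(38009)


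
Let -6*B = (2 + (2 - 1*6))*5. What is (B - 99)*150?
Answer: -14600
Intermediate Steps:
B = 5/3 (B = -(2 + (2 - 1*6))*5/6 = -(2 + (2 - 6))*5/6 = -(2 - 4)*5/6 = -(-1)*5/3 = -⅙*(-10) = 5/3 ≈ 1.6667)
(B - 99)*150 = (5/3 - 99)*150 = -292/3*150 = -14600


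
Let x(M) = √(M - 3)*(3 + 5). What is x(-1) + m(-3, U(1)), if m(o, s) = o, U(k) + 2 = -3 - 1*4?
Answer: -3 + 16*I ≈ -3.0 + 16.0*I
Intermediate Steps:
U(k) = -9 (U(k) = -2 + (-3 - 1*4) = -2 + (-3 - 4) = -2 - 7 = -9)
x(M) = 8*√(-3 + M) (x(M) = √(-3 + M)*8 = 8*√(-3 + M))
x(-1) + m(-3, U(1)) = 8*√(-3 - 1) - 3 = 8*√(-4) - 3 = 8*(2*I) - 3 = 16*I - 3 = -3 + 16*I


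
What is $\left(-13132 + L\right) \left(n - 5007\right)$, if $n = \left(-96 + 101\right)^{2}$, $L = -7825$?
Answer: $104407774$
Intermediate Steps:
$n = 25$ ($n = 5^{2} = 25$)
$\left(-13132 + L\right) \left(n - 5007\right) = \left(-13132 - 7825\right) \left(25 - 5007\right) = \left(-20957\right) \left(-4982\right) = 104407774$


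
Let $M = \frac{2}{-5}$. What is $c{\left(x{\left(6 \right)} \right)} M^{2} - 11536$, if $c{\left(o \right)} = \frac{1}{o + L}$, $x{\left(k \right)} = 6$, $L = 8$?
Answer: $- \frac{2018798}{175} \approx -11536.0$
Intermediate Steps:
$c{\left(o \right)} = \frac{1}{8 + o}$ ($c{\left(o \right)} = \frac{1}{o + 8} = \frac{1}{8 + o}$)
$M = - \frac{2}{5}$ ($M = 2 \left(- \frac{1}{5}\right) = - \frac{2}{5} \approx -0.4$)
$c{\left(x{\left(6 \right)} \right)} M^{2} - 11536 = \frac{\left(- \frac{2}{5}\right)^{2}}{8 + 6} - 11536 = \frac{1}{14} \cdot \frac{4}{25} - 11536 = \frac{2}{175} - 11536 = - \frac{2018798}{175}$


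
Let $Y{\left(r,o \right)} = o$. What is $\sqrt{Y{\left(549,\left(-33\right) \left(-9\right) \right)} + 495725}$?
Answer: $\sqrt{496022} \approx 704.29$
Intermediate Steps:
$\sqrt{Y{\left(549,\left(-33\right) \left(-9\right) \right)} + 495725} = \sqrt{\left(-33\right) \left(-9\right) + 495725} = \sqrt{297 + 495725} = \sqrt{496022}$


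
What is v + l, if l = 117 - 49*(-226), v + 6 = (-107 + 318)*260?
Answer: 66045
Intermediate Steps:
v = 54854 (v = -6 + (-107 + 318)*260 = -6 + 211*260 = -6 + 54860 = 54854)
l = 11191 (l = 117 + 11074 = 11191)
v + l = 54854 + 11191 = 66045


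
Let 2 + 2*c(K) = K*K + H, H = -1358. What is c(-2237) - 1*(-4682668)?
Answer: 14368145/2 ≈ 7.1841e+6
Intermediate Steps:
c(K) = -680 + K²/2 (c(K) = -1 + (K*K - 1358)/2 = -1 + (K² - 1358)/2 = -1 + (-1358 + K²)/2 = -1 + (-679 + K²/2) = -680 + K²/2)
c(-2237) - 1*(-4682668) = (-680 + (½)*(-2237)²) - 1*(-4682668) = (-680 + (½)*5004169) + 4682668 = (-680 + 5004169/2) + 4682668 = 5002809/2 + 4682668 = 14368145/2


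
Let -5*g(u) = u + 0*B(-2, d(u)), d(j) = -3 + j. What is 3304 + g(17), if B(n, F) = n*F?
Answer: 16503/5 ≈ 3300.6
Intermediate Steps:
B(n, F) = F*n
g(u) = -u/5 (g(u) = -(u + 0*((-3 + u)*(-2)))/5 = -(u + 0*(6 - 2*u))/5 = -(u + 0)/5 = -u/5)
3304 + g(17) = 3304 - ⅕*17 = 3304 - 17/5 = 16503/5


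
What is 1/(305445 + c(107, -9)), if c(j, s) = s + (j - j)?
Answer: 1/305436 ≈ 3.2740e-6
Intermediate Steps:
c(j, s) = s (c(j, s) = s + 0 = s)
1/(305445 + c(107, -9)) = 1/(305445 - 9) = 1/305436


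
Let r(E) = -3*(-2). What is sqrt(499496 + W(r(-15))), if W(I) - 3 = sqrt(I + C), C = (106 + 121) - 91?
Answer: sqrt(499499 + sqrt(142)) ≈ 706.76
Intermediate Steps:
r(E) = 6
C = 136 (C = 227 - 91 = 136)
W(I) = 3 + sqrt(136 + I) (W(I) = 3 + sqrt(I + 136) = 3 + sqrt(136 + I))
sqrt(499496 + W(r(-15))) = sqrt(499496 + (3 + sqrt(136 + 6))) = sqrt(499496 + (3 + sqrt(142))) = sqrt(499499 + sqrt(142))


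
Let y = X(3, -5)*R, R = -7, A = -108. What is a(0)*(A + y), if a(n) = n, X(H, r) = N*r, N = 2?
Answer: 0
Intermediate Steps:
X(H, r) = 2*r
y = 70 (y = (2*(-5))*(-7) = -10*(-7) = 70)
a(0)*(A + y) = 0*(-108 + 70) = 0*(-38) = 0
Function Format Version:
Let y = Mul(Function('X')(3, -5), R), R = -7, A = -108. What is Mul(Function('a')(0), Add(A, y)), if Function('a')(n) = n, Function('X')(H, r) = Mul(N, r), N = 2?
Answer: 0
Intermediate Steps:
Function('X')(H, r) = Mul(2, r)
y = 70 (y = Mul(Mul(2, -5), -7) = Mul(-10, -7) = 70)
Mul(Function('a')(0), Add(A, y)) = Mul(0, Add(-108, 70)) = Mul(0, -38) = 0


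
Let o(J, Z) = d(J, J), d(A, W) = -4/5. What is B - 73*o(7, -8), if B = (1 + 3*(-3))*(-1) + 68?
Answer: 672/5 ≈ 134.40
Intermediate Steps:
d(A, W) = -⅘ (d(A, W) = -4*⅕ = -⅘)
o(J, Z) = -⅘
B = 76 (B = (1 - 9)*(-1) + 68 = -8*(-1) + 68 = 8 + 68 = 76)
B - 73*o(7, -8) = 76 - 73*(-⅘) = 76 + 292/5 = 672/5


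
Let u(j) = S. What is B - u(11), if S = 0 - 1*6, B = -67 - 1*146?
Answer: -207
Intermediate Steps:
B = -213 (B = -67 - 146 = -213)
S = -6 (S = 0 - 6 = -6)
u(j) = -6
B - u(11) = -213 - 1*(-6) = -213 + 6 = -207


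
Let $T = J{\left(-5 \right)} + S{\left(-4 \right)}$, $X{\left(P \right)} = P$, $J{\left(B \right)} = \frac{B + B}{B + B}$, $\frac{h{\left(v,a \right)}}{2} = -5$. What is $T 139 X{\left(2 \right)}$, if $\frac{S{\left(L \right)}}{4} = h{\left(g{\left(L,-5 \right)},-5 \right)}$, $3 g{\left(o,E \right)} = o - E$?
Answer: $-10842$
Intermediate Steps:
$g{\left(o,E \right)} = - \frac{E}{3} + \frac{o}{3}$ ($g{\left(o,E \right)} = \frac{o - E}{3} = - \frac{E}{3} + \frac{o}{3}$)
$h{\left(v,a \right)} = -10$ ($h{\left(v,a \right)} = 2 \left(-5\right) = -10$)
$S{\left(L \right)} = -40$ ($S{\left(L \right)} = 4 \left(-10\right) = -40$)
$J{\left(B \right)} = 1$ ($J{\left(B \right)} = \frac{2 B}{2 B} = 2 B \frac{1}{2 B} = 1$)
$T = -39$ ($T = 1 - 40 = -39$)
$T 139 X{\left(2 \right)} = \left(-39\right) 139 \cdot 2 = \left(-5421\right) 2 = -10842$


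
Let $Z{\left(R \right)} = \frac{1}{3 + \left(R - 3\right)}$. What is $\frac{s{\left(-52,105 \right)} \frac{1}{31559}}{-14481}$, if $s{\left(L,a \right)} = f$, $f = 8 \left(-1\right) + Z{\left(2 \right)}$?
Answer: $\frac{5}{304670586} \approx 1.6411 \cdot 10^{-8}$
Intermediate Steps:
$Z{\left(R \right)} = \frac{1}{R}$ ($Z{\left(R \right)} = \frac{1}{3 + \left(R - 3\right)} = \frac{1}{3 + \left(-3 + R\right)} = \frac{1}{R}$)
$f = - \frac{15}{2}$ ($f = 8 \left(-1\right) + \frac{1}{2} = -8 + \frac{1}{2} = - \frac{15}{2} \approx -7.5$)
$s{\left(L,a \right)} = - \frac{15}{2}$
$\frac{s{\left(-52,105 \right)} \frac{1}{31559}}{-14481} = \frac{\left(- \frac{15}{2}\right) \frac{1}{31559}}{-14481} = \left(- \frac{15}{2}\right) \frac{1}{31559} \left(- \frac{1}{14481}\right) = \left(- \frac{15}{63118}\right) \left(- \frac{1}{14481}\right) = \frac{5}{304670586}$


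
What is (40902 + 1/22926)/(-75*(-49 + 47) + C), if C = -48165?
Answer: -937719253/1100791890 ≈ -0.85186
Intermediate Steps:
(40902 + 1/22926)/(-75*(-49 + 47) + C) = (40902 + 1/22926)/(-75*(-49 + 47) - 48165) = (40902 + 1/22926)/(-75*(-2) - 48165) = 937719253/(22926*(150 - 48165)) = (937719253/22926)/(-48015) = (937719253/22926)*(-1/48015) = -937719253/1100791890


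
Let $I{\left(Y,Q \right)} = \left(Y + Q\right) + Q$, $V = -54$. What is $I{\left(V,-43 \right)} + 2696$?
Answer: $2556$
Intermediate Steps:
$I{\left(Y,Q \right)} = Y + 2 Q$ ($I{\left(Y,Q \right)} = \left(Q + Y\right) + Q = Y + 2 Q$)
$I{\left(V,-43 \right)} + 2696 = \left(-54 + 2 \left(-43\right)\right) + 2696 = \left(-54 - 86\right) + 2696 = -140 + 2696 = 2556$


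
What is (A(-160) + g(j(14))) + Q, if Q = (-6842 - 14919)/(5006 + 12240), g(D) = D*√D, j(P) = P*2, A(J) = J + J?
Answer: -5540481/17246 + 56*√7 ≈ -173.10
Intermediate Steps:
A(J) = 2*J
j(P) = 2*P
g(D) = D^(3/2)
Q = -21761/17246 ≈ -1.2618
(A(-160) + g(j(14))) + Q = (2*(-160) + (2*14)^(3/2)) - 21761/17246 = (-320 + 28^(3/2)) - 21761/17246 = (-320 + 56*√7) - 21761/17246 = -5540481/17246 + 56*√7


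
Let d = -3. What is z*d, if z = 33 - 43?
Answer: 30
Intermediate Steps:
z = -10
z*d = -10*(-3) = 30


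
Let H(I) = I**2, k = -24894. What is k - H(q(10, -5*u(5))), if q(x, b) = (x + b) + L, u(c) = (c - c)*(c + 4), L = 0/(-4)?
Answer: -24994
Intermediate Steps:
L = 0 (L = 0*(-1/4) = 0)
u(c) = 0 (u(c) = 0*(4 + c) = 0)
q(x, b) = b + x (q(x, b) = (x + b) + 0 = (b + x) + 0 = b + x)
k - H(q(10, -5*u(5))) = -24894 - (-5*0 + 10)**2 = -24894 - (0 + 10)**2 = -24894 - 1*10**2 = -24894 - 1*100 = -24894 - 100 = -24994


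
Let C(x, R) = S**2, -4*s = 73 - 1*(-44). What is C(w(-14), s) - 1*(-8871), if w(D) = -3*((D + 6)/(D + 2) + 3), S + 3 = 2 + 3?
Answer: 8875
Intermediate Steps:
s = -117/4 (s = -(73 - 1*(-44))/4 = -(73 + 44)/4 = -1/4*117 = -117/4 ≈ -29.250)
S = 2 (S = -3 + (2 + 3) = -3 + 5 = 2)
w(D) = -9 - 3*(6 + D)/(2 + D) (w(D) = -3*((6 + D)/(2 + D) + 3) = -3*(3 + (6 + D)/(2 + D)) = -9 - 3*(6 + D)/(2 + D))
C(x, R) = 4 (C(x, R) = 2**2 = 4)
C(w(-14), s) - 1*(-8871) = 4 - 1*(-8871) = 4 + 8871 = 8875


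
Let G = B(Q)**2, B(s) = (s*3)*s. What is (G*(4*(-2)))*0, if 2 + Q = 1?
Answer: 0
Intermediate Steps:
Q = -1 (Q = -2 + 1 = -1)
B(s) = 3*s**2 (B(s) = (3*s)*s = 3*s**2)
G = 9 (G = (3*(-1)**2)**2 = (3*1)**2 = 3**2 = 9)
(G*(4*(-2)))*0 = (9*(4*(-2)))*0 = (9*(-8))*0 = -72*0 = 0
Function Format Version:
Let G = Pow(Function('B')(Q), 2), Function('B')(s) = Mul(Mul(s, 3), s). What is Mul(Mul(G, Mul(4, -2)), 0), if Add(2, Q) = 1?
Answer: 0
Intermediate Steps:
Q = -1 (Q = Add(-2, 1) = -1)
Function('B')(s) = Mul(3, Pow(s, 2)) (Function('B')(s) = Mul(Mul(3, s), s) = Mul(3, Pow(s, 2)))
G = 9 (G = Pow(Mul(3, Pow(-1, 2)), 2) = Pow(Mul(3, 1), 2) = Pow(3, 2) = 9)
Mul(Mul(G, Mul(4, -2)), 0) = Mul(Mul(9, Mul(4, -2)), 0) = Mul(Mul(9, -8), 0) = Mul(-72, 0) = 0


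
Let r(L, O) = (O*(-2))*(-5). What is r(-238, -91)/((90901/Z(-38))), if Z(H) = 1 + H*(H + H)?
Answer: -2628990/90901 ≈ -28.921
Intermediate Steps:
Z(H) = 1 + 2*H² (Z(H) = 1 + H*(2*H) = 1 + 2*H²)
r(L, O) = 10*O (r(L, O) = -2*O*(-5) = 10*O)
r(-238, -91)/((90901/Z(-38))) = (10*(-91))/((90901/(1 + 2*(-38)²))) = -910/(90901/(1 + 2*1444)) = -910/(90901/(1 + 2888)) = -910/(90901/2889) = -910/(90901*(1/2889)) = -910/90901/2889 = -910*2889/90901 = -2628990/90901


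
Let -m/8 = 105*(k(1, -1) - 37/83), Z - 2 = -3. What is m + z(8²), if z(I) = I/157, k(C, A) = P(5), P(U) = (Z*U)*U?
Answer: 278535872/13031 ≈ 21375.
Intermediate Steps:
Z = -1 (Z = 2 - 3 = -1)
P(U) = -U² (P(U) = (-U)*U = -U²)
k(C, A) = -25 (k(C, A) = -1*5² = -1*25 = -25)
z(I) = I/157 (z(I) = I*(1/157) = I/157)
m = 1774080/83 (m = -840*(-25 - 37/83) = -840*(-2112)/83 = -8*(-221760/83) = 1774080/83 ≈ 21374.)
m + z(8²) = 1774080/83 + (1/157)*8² = 1774080/83 + (1/157)*64 = 1774080/83 + 64/157 = 278535872/13031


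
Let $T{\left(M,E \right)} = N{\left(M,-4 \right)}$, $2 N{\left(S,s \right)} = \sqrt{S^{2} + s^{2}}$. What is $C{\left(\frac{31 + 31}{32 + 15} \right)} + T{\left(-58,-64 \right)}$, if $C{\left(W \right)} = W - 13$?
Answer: $- \frac{549}{47} + 13 \sqrt{5} \approx 17.388$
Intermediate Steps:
$N{\left(S,s \right)} = \frac{\sqrt{S^{2} + s^{2}}}{2}$
$T{\left(M,E \right)} = \frac{\sqrt{16 + M^{2}}}{2}$ ($T{\left(M,E \right)} = \frac{\sqrt{M^{2} + \left(-4\right)^{2}}}{2} = \frac{\sqrt{M^{2} + 16}}{2} = \frac{\sqrt{16 + M^{2}}}{2}$)
$C{\left(W \right)} = -13 + W$ ($C{\left(W \right)} = W - 13 = -13 + W$)
$C{\left(\frac{31 + 31}{32 + 15} \right)} + T{\left(-58,-64 \right)} = \left(-13 + \frac{31 + 31}{32 + 15}\right) + \frac{\sqrt{16 + \left(-58\right)^{2}}}{2} = \left(-13 + \frac{62}{47}\right) + \frac{\sqrt{16 + 3364}}{2} = \left(-13 + 62 \cdot \frac{1}{47}\right) + \frac{\sqrt{3380}}{2} = \left(-13 + \frac{62}{47}\right) + \frac{26 \sqrt{5}}{2} = - \frac{549}{47} + 13 \sqrt{5}$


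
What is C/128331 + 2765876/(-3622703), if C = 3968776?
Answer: 40882650404/1355408451 ≈ 30.163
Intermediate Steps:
C/128331 + 2765876/(-3622703) = 3968776/128331 + 2765876/(-3622703) = 3968776*(1/128331) + 2765876*(-1/3622703) = 566968/18333 - 2765876/3622703 = 40882650404/1355408451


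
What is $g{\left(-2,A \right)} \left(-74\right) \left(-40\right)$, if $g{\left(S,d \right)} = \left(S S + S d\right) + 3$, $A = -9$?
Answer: $74000$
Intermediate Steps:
$g{\left(S,d \right)} = 3 + S^{2} + S d$ ($g{\left(S,d \right)} = \left(S^{2} + S d\right) + 3 = 3 + S^{2} + S d$)
$g{\left(-2,A \right)} \left(-74\right) \left(-40\right) = \left(3 + \left(-2\right)^{2} - -18\right) \left(-74\right) \left(-40\right) = \left(3 + 4 + 18\right) \left(-74\right) \left(-40\right) = 25 \left(-74\right) \left(-40\right) = \left(-1850\right) \left(-40\right) = 74000$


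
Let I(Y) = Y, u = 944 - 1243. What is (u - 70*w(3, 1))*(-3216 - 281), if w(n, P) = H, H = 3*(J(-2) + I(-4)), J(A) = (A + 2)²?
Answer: -1891877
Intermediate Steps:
J(A) = (2 + A)²
u = -299
H = -12 (H = 3*((2 - 2)² - 4) = 3*(0² - 4) = 3*(0 - 4) = 3*(-4) = -12)
w(n, P) = -12
(u - 70*w(3, 1))*(-3216 - 281) = (-299 - 70*(-12))*(-3216 - 281) = (-299 + 840)*(-3497) = 541*(-3497) = -1891877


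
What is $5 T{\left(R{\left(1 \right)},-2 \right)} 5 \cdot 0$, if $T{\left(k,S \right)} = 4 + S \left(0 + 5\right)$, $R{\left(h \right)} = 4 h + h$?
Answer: $0$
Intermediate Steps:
$R{\left(h \right)} = 5 h$
$T{\left(k,S \right)} = 4 + 5 S$ ($T{\left(k,S \right)} = 4 + S 5 = 4 + 5 S$)
$5 T{\left(R{\left(1 \right)},-2 \right)} 5 \cdot 0 = 5 \left(4 + 5 \left(-2\right)\right) 5 \cdot 0 = 5 \left(4 - 10\right) 0 = 5 \left(-6\right) 0 = \left(-30\right) 0 = 0$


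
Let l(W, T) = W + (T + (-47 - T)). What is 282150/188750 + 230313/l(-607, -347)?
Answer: -288580351/822950 ≈ -350.67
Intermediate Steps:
l(W, T) = -47 + W (l(W, T) = W - 47 = -47 + W)
282150/188750 + 230313/l(-607, -347) = 282150/188750 + 230313/(-47 - 607) = 282150*(1/188750) + 230313/(-654) = 5643/3775 + 230313*(-1/654) = 5643/3775 - 76771/218 = -288580351/822950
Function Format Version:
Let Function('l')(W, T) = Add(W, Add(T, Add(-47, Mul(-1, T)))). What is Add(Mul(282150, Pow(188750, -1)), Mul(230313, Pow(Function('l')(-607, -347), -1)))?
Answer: Rational(-288580351, 822950) ≈ -350.67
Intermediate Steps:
Function('l')(W, T) = Add(-47, W) (Function('l')(W, T) = Add(W, -47) = Add(-47, W))
Add(Mul(282150, Pow(188750, -1)), Mul(230313, Pow(Function('l')(-607, -347), -1))) = Add(Mul(282150, Pow(188750, -1)), Mul(230313, Pow(Add(-47, -607), -1))) = Add(Mul(282150, Rational(1, 188750)), Mul(230313, Pow(-654, -1))) = Add(Rational(5643, 3775), Mul(230313, Rational(-1, 654))) = Add(Rational(5643, 3775), Rational(-76771, 218)) = Rational(-288580351, 822950)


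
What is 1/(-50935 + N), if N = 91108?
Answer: 1/40173 ≈ 2.4892e-5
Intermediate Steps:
1/(-50935 + N) = 1/(-50935 + 91108) = 1/40173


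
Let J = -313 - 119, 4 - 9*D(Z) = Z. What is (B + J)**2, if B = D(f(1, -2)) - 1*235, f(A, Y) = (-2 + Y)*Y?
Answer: 36084049/81 ≈ 4.4548e+5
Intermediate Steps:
f(A, Y) = Y*(-2 + Y)
D(Z) = 4/9 - Z/9
B = -2119/9 (B = (4/9 - (-2)*(-2 - 2)/9) - 1*235 = (4/9 - (-2)*(-4)/9) - 235 = (4/9 - 1/9*8) - 235 = (4/9 - 8/9) - 235 = -4/9 - 235 = -2119/9 ≈ -235.44)
J = -432
(B + J)**2 = (-2119/9 - 432)**2 = (-6007/9)**2 = 36084049/81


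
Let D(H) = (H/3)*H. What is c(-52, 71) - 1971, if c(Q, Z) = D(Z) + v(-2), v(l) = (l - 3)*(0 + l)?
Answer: -842/3 ≈ -280.67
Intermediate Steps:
v(l) = l*(-3 + l) (v(l) = (-3 + l)*l = l*(-3 + l))
D(H) = H²/3 (D(H) = (H*(⅓))*H = (H/3)*H = H²/3)
c(Q, Z) = 10 + Z²/3 (c(Q, Z) = Z²/3 - 2*(-3 - 2) = Z²/3 - 2*(-5) = Z²/3 + 10 = 10 + Z²/3)
c(-52, 71) - 1971 = (10 + (⅓)*71²) - 1971 = (10 + (⅓)*5041) - 1971 = (10 + 5041/3) - 1971 = 5071/3 - 1971 = -842/3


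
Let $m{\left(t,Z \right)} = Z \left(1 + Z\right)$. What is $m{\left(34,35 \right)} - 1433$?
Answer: $-173$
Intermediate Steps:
$m{\left(34,35 \right)} - 1433 = 35 \left(1 + 35\right) - 1433 = 35 \cdot 36 - 1433 = 1260 - 1433 = -173$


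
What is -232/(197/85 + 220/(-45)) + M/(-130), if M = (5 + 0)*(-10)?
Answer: 2317075/25571 ≈ 90.613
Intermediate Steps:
M = -50 (M = 5*(-10) = -50)
-232/(197/85 + 220/(-45)) + M/(-130) = -232/(197/85 + 220/(-45)) - 50/(-130) = -232/(197*(1/85) + 220*(-1/45)) - 50*(-1/130) = -232/(197/85 - 44/9) + 5/13 = -232/(-1967/765) + 5/13 = -232*(-765/1967) + 5/13 = 177480/1967 + 5/13 = 2317075/25571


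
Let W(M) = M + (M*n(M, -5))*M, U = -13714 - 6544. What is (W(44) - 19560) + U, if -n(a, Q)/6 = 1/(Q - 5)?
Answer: -193062/5 ≈ -38612.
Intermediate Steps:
n(a, Q) = -6/(-5 + Q) (n(a, Q) = -6/(Q - 5) = -6/(-5 + Q))
U = -20258
W(M) = M + 3*M**2/5 (W(M) = M + (M*(-6/(-5 - 5)))*M = M + (M*(-6/(-10)))*M = M + (M*(-6*(-1/10)))*M = M + (M*(3/5))*M = M + (3*M/5)*M = M + 3*M**2/5)
(W(44) - 19560) + U = ((1/5)*44*(5 + 3*44) - 19560) - 20258 = ((1/5)*44*(5 + 132) - 19560) - 20258 = ((1/5)*44*137 - 19560) - 20258 = (6028/5 - 19560) - 20258 = -91772/5 - 20258 = -193062/5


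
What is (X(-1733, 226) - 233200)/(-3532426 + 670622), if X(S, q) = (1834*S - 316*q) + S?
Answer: 3484671/2861804 ≈ 1.2176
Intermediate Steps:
X(S, q) = -316*q + 1835*S (X(S, q) = (-316*q + 1834*S) + S = -316*q + 1835*S)
(X(-1733, 226) - 233200)/(-3532426 + 670622) = ((-316*226 + 1835*(-1733)) - 233200)/(-3532426 + 670622) = ((-71416 - 3180055) - 233200)/(-2861804) = (-3251471 - 233200)*(-1/2861804) = -3484671*(-1/2861804) = 3484671/2861804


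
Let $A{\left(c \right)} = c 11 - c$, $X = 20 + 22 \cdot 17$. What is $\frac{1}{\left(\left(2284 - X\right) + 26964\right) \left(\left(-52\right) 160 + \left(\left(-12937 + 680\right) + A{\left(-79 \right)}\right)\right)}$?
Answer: $- \frac{1}{616523418} \approx -1.622 \cdot 10^{-9}$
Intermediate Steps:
$X = 394$ ($X = 20 + 374 = 394$)
$A{\left(c \right)} = 10 c$ ($A{\left(c \right)} = 11 c - c = 10 c$)
$\frac{1}{\left(\left(2284 - X\right) + 26964\right) \left(\left(-52\right) 160 + \left(\left(-12937 + 680\right) + A{\left(-79 \right)}\right)\right)} = \frac{1}{\left(\left(2284 - 394\right) + 26964\right) \left(\left(-52\right) 160 + \left(\left(-12937 + 680\right) + 10 \left(-79\right)\right)\right)} = \frac{1}{\left(\left(2284 - 394\right) + 26964\right) \left(-8320 - 13047\right)} = \frac{1}{\left(1890 + 26964\right) \left(-8320 - 13047\right)} = \frac{1}{28854 \left(-21367\right)} = \frac{1}{-616523418} = - \frac{1}{616523418}$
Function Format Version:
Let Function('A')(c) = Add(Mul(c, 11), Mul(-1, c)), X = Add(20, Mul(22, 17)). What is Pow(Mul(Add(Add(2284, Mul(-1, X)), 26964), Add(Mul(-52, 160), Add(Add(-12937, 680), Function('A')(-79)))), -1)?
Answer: Rational(-1, 616523418) ≈ -1.6220e-9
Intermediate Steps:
X = 394 (X = Add(20, 374) = 394)
Function('A')(c) = Mul(10, c) (Function('A')(c) = Add(Mul(11, c), Mul(-1, c)) = Mul(10, c))
Pow(Mul(Add(Add(2284, Mul(-1, X)), 26964), Add(Mul(-52, 160), Add(Add(-12937, 680), Function('A')(-79)))), -1) = Pow(Mul(Add(Add(2284, Mul(-1, 394)), 26964), Add(Mul(-52, 160), Add(Add(-12937, 680), Mul(10, -79)))), -1) = Pow(Mul(Add(Add(2284, -394), 26964), Add(-8320, Add(-12257, -790))), -1) = Pow(Mul(Add(1890, 26964), Add(-8320, -13047)), -1) = Pow(Mul(28854, -21367), -1) = Pow(-616523418, -1) = Rational(-1, 616523418)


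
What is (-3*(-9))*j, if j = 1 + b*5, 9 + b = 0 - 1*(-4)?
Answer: -648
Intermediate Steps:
b = -5 (b = -9 + (0 - 1*(-4)) = -9 + (0 + 4) = -9 + 4 = -5)
j = -24 (j = 1 - 5*5 = 1 - 25 = -24)
(-3*(-9))*j = -3*(-9)*(-24) = 27*(-24) = -648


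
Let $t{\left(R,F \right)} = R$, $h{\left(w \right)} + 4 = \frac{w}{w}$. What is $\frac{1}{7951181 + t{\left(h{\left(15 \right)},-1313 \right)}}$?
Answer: $\frac{1}{7951178} \approx 1.2577 \cdot 10^{-7}$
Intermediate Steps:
$h{\left(w \right)} = -3$ ($h{\left(w \right)} = -4 + \frac{w}{w} = -4 + 1 = -3$)
$\frac{1}{7951181 + t{\left(h{\left(15 \right)},-1313 \right)}} = \frac{1}{7951181 - 3} = \frac{1}{7951178}$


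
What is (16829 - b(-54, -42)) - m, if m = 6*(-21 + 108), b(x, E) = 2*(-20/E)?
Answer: 342427/21 ≈ 16306.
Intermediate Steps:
b(x, E) = -40/E
m = 522 (m = 6*87 = 522)
(16829 - b(-54, -42)) - m = (16829 - (-40)/(-42)) - 1*522 = (16829 - (-40)*(-1)/42) - 522 = (16829 - 1*20/21) - 522 = (16829 - 20/21) - 522 = 353389/21 - 522 = 342427/21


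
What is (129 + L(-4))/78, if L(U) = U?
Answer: 125/78 ≈ 1.6026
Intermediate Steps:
(129 + L(-4))/78 = (129 - 4)/78 = 125*(1/78) = 125/78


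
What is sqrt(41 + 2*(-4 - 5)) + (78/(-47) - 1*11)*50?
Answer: -29750/47 + sqrt(23) ≈ -628.18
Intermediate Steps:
sqrt(41 + 2*(-4 - 5)) + (78/(-47) - 1*11)*50 = sqrt(41 + 2*(-9)) + (78*(-1/47) - 11)*50 = sqrt(41 - 18) + (-78/47 - 11)*50 = sqrt(23) - 595/47*50 = sqrt(23) - 29750/47 = -29750/47 + sqrt(23)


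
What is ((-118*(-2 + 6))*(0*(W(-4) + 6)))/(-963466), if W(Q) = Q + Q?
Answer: 0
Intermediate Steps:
W(Q) = 2*Q
((-118*(-2 + 6))*(0*(W(-4) + 6)))/(-963466) = ((-118*(-2 + 6))*(0*(2*(-4) + 6)))/(-963466) = ((-118*4)*(0*(-8 + 6)))*(-1/963466) = ((-59*8)*(0*(-2)))*(-1/963466) = -472*0*(-1/963466) = 0*(-1/963466) = 0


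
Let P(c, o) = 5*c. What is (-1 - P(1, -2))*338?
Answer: -2028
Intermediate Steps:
(-1 - P(1, -2))*338 = (-1 - 5)*338 = -6*338 = -2028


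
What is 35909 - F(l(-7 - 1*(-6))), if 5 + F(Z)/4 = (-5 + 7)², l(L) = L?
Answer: 35913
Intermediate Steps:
F(Z) = -4 (F(Z) = -20 + 4*(-5 + 7)² = -20 + 4*2² = -20 + 4*4 = -20 + 16 = -4)
35909 - F(l(-7 - 1*(-6))) = 35909 - 1*(-4) = 35909 + 4 = 35913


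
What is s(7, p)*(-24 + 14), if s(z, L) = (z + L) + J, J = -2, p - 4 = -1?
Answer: -80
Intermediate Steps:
p = 3 (p = 4 - 1 = 3)
s(z, L) = -2 + L + z (s(z, L) = (z + L) - 2 = (L + z) - 2 = -2 + L + z)
s(7, p)*(-24 + 14) = (-2 + 3 + 7)*(-24 + 14) = 8*(-10) = -80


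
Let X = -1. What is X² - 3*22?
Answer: -65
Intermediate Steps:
X² - 3*22 = (-1)² - 3*22 = 1 - 1*66 = 1 - 66 = -65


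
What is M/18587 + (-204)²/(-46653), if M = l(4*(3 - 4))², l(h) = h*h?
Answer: -253857808/289046437 ≈ -0.87826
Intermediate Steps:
l(h) = h²
M = 256 (M = ((4*(3 - 4))²)² = ((4*(-1))²)² = ((-4)²)² = 16² = 256)
M/18587 + (-204)²/(-46653) = 256/18587 + (-204)²/(-46653) = 256*(1/18587) + 41616*(-1/46653) = 256/18587 - 13872/15551 = -253857808/289046437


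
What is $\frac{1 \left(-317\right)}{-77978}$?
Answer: $\frac{317}{77978} \approx 0.0040652$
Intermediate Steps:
$\frac{1 \left(-317\right)}{-77978} = \left(-317\right) \left(- \frac{1}{77978}\right) = \frac{317}{77978}$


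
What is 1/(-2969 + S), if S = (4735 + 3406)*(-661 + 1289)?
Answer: 1/5109579 ≈ 1.9571e-7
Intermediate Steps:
S = 5112548 (S = 8141*628 = 5112548)
1/(-2969 + S) = 1/(-2969 + 5112548) = 1/5109579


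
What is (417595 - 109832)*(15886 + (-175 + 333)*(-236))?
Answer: -6586743726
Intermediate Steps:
(417595 - 109832)*(15886 + (-175 + 333)*(-236)) = 307763*(15886 + 158*(-236)) = 307763*(15886 - 37288) = 307763*(-21402) = -6586743726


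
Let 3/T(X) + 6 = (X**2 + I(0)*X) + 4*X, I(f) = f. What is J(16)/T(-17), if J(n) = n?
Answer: 3440/3 ≈ 1146.7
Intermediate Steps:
T(X) = 3/(-6 + X**2 + 4*X) (T(X) = 3/(-6 + ((X**2 + 0*X) + 4*X)) = 3/(-6 + ((X**2 + 0) + 4*X)) = 3/(-6 + (X**2 + 4*X)) = 3/(-6 + X**2 + 4*X))
J(16)/T(-17) = 16/((3/(-6 + (-17)**2 + 4*(-17)))) = 16/((3/(-6 + 289 - 68))) = 16/((3/215)) = 16/((3*(1/215))) = 16/(3/215) = 16*(215/3) = 3440/3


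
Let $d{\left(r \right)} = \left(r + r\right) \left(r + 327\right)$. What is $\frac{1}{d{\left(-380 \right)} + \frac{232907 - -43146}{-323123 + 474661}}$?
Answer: $\frac{151538}{6104226693} \approx 2.4825 \cdot 10^{-5}$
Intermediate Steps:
$d{\left(r \right)} = 2 r \left(327 + r\right)$
$\frac{1}{d{\left(-380 \right)} + \frac{232907 - -43146}{-323123 + 474661}} = \frac{1}{2 \left(-380\right) \left(327 - 380\right) + \frac{232907 - -43146}{-323123 + 474661}} = \frac{1}{2 \left(-380\right) \left(-53\right) + \frac{232907 + \left(-101226 + 144372\right)}{151538}} = \frac{1}{40280 + \left(232907 + 43146\right) \frac{1}{151538}} = \frac{1}{40280 + 276053 \cdot \frac{1}{151538}} = \frac{1}{40280 + \frac{276053}{151538}} = \frac{1}{\frac{6104226693}{151538}} = \frac{151538}{6104226693}$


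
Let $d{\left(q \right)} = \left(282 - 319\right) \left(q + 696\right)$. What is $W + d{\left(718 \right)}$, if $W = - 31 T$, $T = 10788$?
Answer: $-386746$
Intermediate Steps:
$d{\left(q \right)} = -25752 - 37 q$ ($d{\left(q \right)} = - 37 \left(696 + q\right) = -25752 - 37 q$)
$W = -334428$ ($W = \left(-31\right) 10788 = -334428$)
$W + d{\left(718 \right)} = -334428 - 52318 = -386746$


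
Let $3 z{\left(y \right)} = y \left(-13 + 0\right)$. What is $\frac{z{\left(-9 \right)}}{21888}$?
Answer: $\frac{13}{7296} \approx 0.0017818$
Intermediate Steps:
$z{\left(y \right)} = - \frac{13 y}{3}$ ($z{\left(y \right)} = \frac{y \left(-13 + 0\right)}{3} = \frac{y \left(-13\right)}{3} = \frac{\left(-13\right) y}{3} = - \frac{13 y}{3}$)
$\frac{z{\left(-9 \right)}}{21888} = \frac{\left(- \frac{13}{3}\right) \left(-9\right)}{21888} = 39 \cdot \frac{1}{21888} = \frac{13}{7296}$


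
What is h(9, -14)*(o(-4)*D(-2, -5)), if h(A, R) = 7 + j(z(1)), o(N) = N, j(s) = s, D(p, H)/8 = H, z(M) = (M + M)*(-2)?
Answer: 480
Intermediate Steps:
z(M) = -4*M (z(M) = (2*M)*(-2) = -4*M)
D(p, H) = 8*H
h(A, R) = 3 (h(A, R) = 7 - 4*1 = 7 - 4 = 3)
h(9, -14)*(o(-4)*D(-2, -5)) = 3*(-32*(-5)) = 3*(-4*(-40)) = 3*160 = 480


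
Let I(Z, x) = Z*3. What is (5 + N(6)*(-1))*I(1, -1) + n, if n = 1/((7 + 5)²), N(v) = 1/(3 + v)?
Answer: 2113/144 ≈ 14.674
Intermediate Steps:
n = 1/144 (n = 1/(12²) = 1/144 ≈ 0.0069444)
I(Z, x) = 3*Z
(5 + N(6)*(-1))*I(1, -1) + n = (5 - 1/(3 + 6))*(3*1) + 1/144 = (5 - 1/9)*3 + 1/144 = (5 + (⅑)*(-1))*3 + 1/144 = (5 - ⅑)*3 + 1/144 = (44/9)*3 + 1/144 = 44/3 + 1/144 = 2113/144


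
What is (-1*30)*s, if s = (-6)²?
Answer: -1080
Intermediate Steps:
s = 36
(-1*30)*s = -1*30*36 = -30*36 = -1080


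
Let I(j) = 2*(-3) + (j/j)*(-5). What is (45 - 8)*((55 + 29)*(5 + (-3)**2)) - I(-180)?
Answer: 43523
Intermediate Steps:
I(j) = -11 (I(j) = -6 + 1*(-5) = -6 - 5 = -11)
(45 - 8)*((55 + 29)*(5 + (-3)**2)) - I(-180) = (45 - 8)*((55 + 29)*(5 + (-3)**2)) - 1*(-11) = 37*(84*(5 + 9)) + 11 = 37*(84*14) + 11 = 37*1176 + 11 = 43512 + 11 = 43523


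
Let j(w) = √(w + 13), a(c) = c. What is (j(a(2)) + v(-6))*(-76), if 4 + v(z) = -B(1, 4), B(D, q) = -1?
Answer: 228 - 76*√15 ≈ -66.347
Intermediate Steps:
j(w) = √(13 + w)
v(z) = -3 (v(z) = -4 - 1*(-1) = -4 + 1 = -3)
(j(a(2)) + v(-6))*(-76) = (√(13 + 2) - 3)*(-76) = (√15 - 3)*(-76) = (-3 + √15)*(-76) = 228 - 76*√15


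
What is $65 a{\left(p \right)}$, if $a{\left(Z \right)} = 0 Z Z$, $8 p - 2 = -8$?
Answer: $0$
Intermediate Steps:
$p = - \frac{3}{4}$ ($p = \frac{1}{4} + \frac{1}{8} \left(-8\right) = \frac{1}{4} - 1 = - \frac{3}{4} \approx -0.75$)
$a{\left(Z \right)} = 0$ ($a{\left(Z \right)} = 0 Z = 0$)
$65 a{\left(p \right)} = 65 \cdot 0 = 0$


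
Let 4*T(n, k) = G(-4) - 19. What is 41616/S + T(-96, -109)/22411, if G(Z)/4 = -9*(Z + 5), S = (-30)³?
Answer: -51834857/33616500 ≈ -1.5419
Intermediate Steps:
S = -27000
G(Z) = -180 - 36*Z (G(Z) = 4*(-9*(Z + 5)) = 4*(-9*(5 + Z)) = 4*(-45 - 9*Z) = -180 - 36*Z)
T(n, k) = -55/4 (T(n, k) = ((-180 - 36*(-4)) - 19)/4 = ((-180 + 144) - 19)/4 = (-36 - 19)/4 = (¼)*(-55) = -55/4)
41616/S + T(-96, -109)/22411 = 41616/(-27000) - 55/4/22411 = 41616*(-1/27000) - 55/4*1/22411 = -578/375 - 55/89644 = -51834857/33616500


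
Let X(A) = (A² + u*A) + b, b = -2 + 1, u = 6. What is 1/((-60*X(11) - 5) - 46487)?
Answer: -1/57652 ≈ -1.7345e-5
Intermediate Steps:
b = -1
X(A) = -1 + A² + 6*A (X(A) = (A² + 6*A) - 1 = -1 + A² + 6*A)
1/((-60*X(11) - 5) - 46487) = 1/((-60*(-1 + 11² + 6*11) - 5) - 46487) = 1/((-60*(-1 + 121 + 66) - 5) - 46487) = 1/((-60*186 - 5) - 46487) = 1/((-11160 - 5) - 46487) = 1/(-11165 - 46487) = 1/(-57652) = -1/57652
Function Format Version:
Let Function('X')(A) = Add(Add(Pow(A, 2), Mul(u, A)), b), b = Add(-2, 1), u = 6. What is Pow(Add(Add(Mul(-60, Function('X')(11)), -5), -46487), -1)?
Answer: Rational(-1, 57652) ≈ -1.7345e-5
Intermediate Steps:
b = -1
Function('X')(A) = Add(-1, Pow(A, 2), Mul(6, A)) (Function('X')(A) = Add(Add(Pow(A, 2), Mul(6, A)), -1) = Add(-1, Pow(A, 2), Mul(6, A)))
Pow(Add(Add(Mul(-60, Function('X')(11)), -5), -46487), -1) = Pow(Add(Add(Mul(-60, Add(-1, Pow(11, 2), Mul(6, 11))), -5), -46487), -1) = Pow(Add(Add(Mul(-60, Add(-1, 121, 66)), -5), -46487), -1) = Pow(Add(Add(Mul(-60, 186), -5), -46487), -1) = Pow(Add(Add(-11160, -5), -46487), -1) = Pow(Add(-11165, -46487), -1) = Pow(-57652, -1) = Rational(-1, 57652)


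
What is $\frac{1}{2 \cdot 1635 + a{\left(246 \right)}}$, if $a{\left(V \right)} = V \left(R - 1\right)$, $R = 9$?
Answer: $\frac{1}{5238} \approx 0.00019091$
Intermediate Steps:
$a{\left(V \right)} = 8 V$ ($a{\left(V \right)} = V \left(9 - 1\right) = V 8 = 8 V$)
$\frac{1}{2 \cdot 1635 + a{\left(246 \right)}} = \frac{1}{2 \cdot 1635 + 8 \cdot 246} = \frac{1}{3270 + 1968} = \frac{1}{5238}$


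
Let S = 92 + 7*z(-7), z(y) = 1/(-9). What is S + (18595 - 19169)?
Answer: -4345/9 ≈ -482.78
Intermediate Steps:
z(y) = -1/9
S = 821/9 (S = 92 + 7*(-1/9) = 92 - 7/9 = 821/9 ≈ 91.222)
S + (18595 - 19169) = 821/9 + (18595 - 19169) = 821/9 - 574 = -4345/9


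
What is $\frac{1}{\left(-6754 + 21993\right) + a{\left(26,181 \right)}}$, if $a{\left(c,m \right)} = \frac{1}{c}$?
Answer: $\frac{26}{396215} \approx 6.5621 \cdot 10^{-5}$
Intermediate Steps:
$\frac{1}{\left(-6754 + 21993\right) + a{\left(26,181 \right)}} = \frac{1}{\left(-6754 + 21993\right) + \frac{1}{26}} = \frac{1}{15239 + \frac{1}{26}} = \frac{1}{\frac{396215}{26}} = \frac{26}{396215}$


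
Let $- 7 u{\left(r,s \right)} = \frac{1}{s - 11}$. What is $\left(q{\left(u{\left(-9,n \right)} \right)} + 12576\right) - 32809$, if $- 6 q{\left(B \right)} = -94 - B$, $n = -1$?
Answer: $- \frac{10189535}{504} \approx -20217.0$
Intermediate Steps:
$u{\left(r,s \right)} = - \frac{1}{7 \left(-11 + s\right)}$ ($u{\left(r,s \right)} = - \frac{1}{7 \left(s - 11\right)} = - \frac{1}{7 \left(-11 + s\right)}$)
$q{\left(B \right)} = \frac{47}{3} + \frac{B}{6}$ ($q{\left(B \right)} = - \frac{-94 - B}{6} = \frac{47}{3} + \frac{B}{6}$)
$\left(q{\left(u{\left(-9,n \right)} \right)} + 12576\right) - 32809 = \left(\left(\frac{47}{3} + \frac{\left(-1\right) \frac{1}{-77 + 7 \left(-1\right)}}{6}\right) + 12576\right) - 32809 = \left(\left(\frac{47}{3} + \frac{\left(-1\right) \frac{1}{-77 - 7}}{6}\right) + 12576\right) - 32809 = \left(\left(\frac{47}{3} + \frac{\left(-1\right) \frac{1}{-84}}{6}\right) + 12576\right) - 32809 = \left(\left(\frac{47}{3} + \frac{\left(-1\right) \left(- \frac{1}{84}\right)}{6}\right) + 12576\right) - 32809 = \left(\left(\frac{47}{3} + \frac{1}{6} \cdot \frac{1}{84}\right) + 12576\right) - 32809 = \left(\left(\frac{47}{3} + \frac{1}{504}\right) + 12576\right) - 32809 = \left(\frac{7897}{504} + 12576\right) - 32809 = \frac{6346201}{504} - 32809 = - \frac{10189535}{504}$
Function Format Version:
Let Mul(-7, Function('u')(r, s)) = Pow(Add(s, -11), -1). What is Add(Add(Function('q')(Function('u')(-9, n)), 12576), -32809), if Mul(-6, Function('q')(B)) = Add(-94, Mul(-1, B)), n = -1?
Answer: Rational(-10189535, 504) ≈ -20217.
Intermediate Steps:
Function('u')(r, s) = Mul(Rational(-1, 7), Pow(Add(-11, s), -1)) (Function('u')(r, s) = Mul(Rational(-1, 7), Pow(Add(s, -11), -1)) = Mul(Rational(-1, 7), Pow(Add(-11, s), -1)))
Function('q')(B) = Add(Rational(47, 3), Mul(Rational(1, 6), B)) (Function('q')(B) = Mul(Rational(-1, 6), Add(-94, Mul(-1, B))) = Add(Rational(47, 3), Mul(Rational(1, 6), B)))
Add(Add(Function('q')(Function('u')(-9, n)), 12576), -32809) = Add(Add(Add(Rational(47, 3), Mul(Rational(1, 6), Mul(-1, Pow(Add(-77, Mul(7, -1)), -1)))), 12576), -32809) = Add(Add(Add(Rational(47, 3), Mul(Rational(1, 6), Mul(-1, Pow(Add(-77, -7), -1)))), 12576), -32809) = Add(Add(Add(Rational(47, 3), Mul(Rational(1, 6), Mul(-1, Pow(-84, -1)))), 12576), -32809) = Add(Add(Add(Rational(47, 3), Mul(Rational(1, 6), Mul(-1, Rational(-1, 84)))), 12576), -32809) = Add(Add(Add(Rational(47, 3), Mul(Rational(1, 6), Rational(1, 84))), 12576), -32809) = Add(Add(Add(Rational(47, 3), Rational(1, 504)), 12576), -32809) = Add(Add(Rational(7897, 504), 12576), -32809) = Add(Rational(6346201, 504), -32809) = Rational(-10189535, 504)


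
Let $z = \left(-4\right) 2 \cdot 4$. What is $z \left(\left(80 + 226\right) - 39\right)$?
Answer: $-8544$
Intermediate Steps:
$z = -32$ ($z = \left(-8\right) 4 = -32$)
$z \left(\left(80 + 226\right) - 39\right) = - 32 \left(\left(80 + 226\right) - 39\right) = - 32 \left(306 - 39\right) = \left(-32\right) 267 = -8544$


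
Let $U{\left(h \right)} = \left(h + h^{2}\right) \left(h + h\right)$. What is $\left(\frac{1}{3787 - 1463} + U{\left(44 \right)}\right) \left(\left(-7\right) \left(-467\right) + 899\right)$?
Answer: $\frac{421940978962}{581} \approx 7.2623 \cdot 10^{8}$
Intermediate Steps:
$U{\left(h \right)} = 2 h \left(h + h^{2}\right)$ ($U{\left(h \right)} = \left(h + h^{2}\right) 2 h = 2 h \left(h + h^{2}\right)$)
$\left(\frac{1}{3787 - 1463} + U{\left(44 \right)}\right) \left(\left(-7\right) \left(-467\right) + 899\right) = \left(\frac{1}{3787 - 1463} + 2 \cdot 44^{2} \left(1 + 44\right)\right) \left(\left(-7\right) \left(-467\right) + 899\right) = \left(\frac{1}{2324} + 2 \cdot 1936 \cdot 45\right) \left(3269 + 899\right) = \left(\frac{1}{2324} + 174240\right) 4168 = \frac{404933761}{2324} \cdot 4168 = \frac{421940978962}{581}$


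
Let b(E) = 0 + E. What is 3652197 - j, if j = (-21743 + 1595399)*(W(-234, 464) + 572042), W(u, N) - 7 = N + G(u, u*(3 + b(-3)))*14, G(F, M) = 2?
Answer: -900978927699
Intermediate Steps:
b(E) = E
W(u, N) = 35 + N (W(u, N) = 7 + (N + 2*14) = 7 + (N + 28) = 7 + (28 + N) = 35 + N)
j = 900982579896 (j = (-21743 + 1595399)*((35 + 464) + 572042) = 1573656*(499 + 572042) = 1573656*572541 = 900982579896)
3652197 - j = 3652197 - 1*900982579896 = 3652197 - 900982579896 = -900978927699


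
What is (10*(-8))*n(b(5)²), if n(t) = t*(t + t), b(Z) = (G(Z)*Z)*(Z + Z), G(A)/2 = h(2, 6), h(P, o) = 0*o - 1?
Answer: -16000000000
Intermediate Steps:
h(P, o) = -1 (h(P, o) = 0 - 1 = -1)
G(A) = -2 (G(A) = 2*(-1) = -2)
b(Z) = -4*Z² (b(Z) = (-2*Z)*(Z + Z) = (-2*Z)*(2*Z) = -4*Z²)
n(t) = 2*t² (n(t) = t*(2*t) = 2*t²)
(10*(-8))*n(b(5)²) = (10*(-8))*(2*((-4*5²)²)²) = -160*((-4*25)²)² = -160*((-100)²)² = -160*10000² = -160*100000000 = -80*200000000 = -16000000000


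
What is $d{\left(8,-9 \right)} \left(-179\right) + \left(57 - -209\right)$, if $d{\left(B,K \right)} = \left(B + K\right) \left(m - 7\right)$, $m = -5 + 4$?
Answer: $-1166$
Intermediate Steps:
$m = -1$
$d{\left(B,K \right)} = - 8 B - 8 K$ ($d{\left(B,K \right)} = \left(B + K\right) \left(-1 - 7\right) = \left(B + K\right) \left(-8\right) = - 8 B - 8 K$)
$d{\left(8,-9 \right)} \left(-179\right) + \left(57 - -209\right) = \left(\left(-8\right) 8 - -72\right) \left(-179\right) + \left(57 - -209\right) = \left(-64 + 72\right) \left(-179\right) + \left(57 + 209\right) = 8 \left(-179\right) + 266 = -1432 + 266 = -1166$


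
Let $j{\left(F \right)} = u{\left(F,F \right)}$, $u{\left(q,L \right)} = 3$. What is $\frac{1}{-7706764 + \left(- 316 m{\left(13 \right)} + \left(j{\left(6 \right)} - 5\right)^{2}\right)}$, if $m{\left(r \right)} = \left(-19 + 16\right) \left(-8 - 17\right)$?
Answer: $- \frac{1}{7730460} \approx -1.2936 \cdot 10^{-7}$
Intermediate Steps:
$m{\left(r \right)} = 75$ ($m{\left(r \right)} = \left(-3\right) \left(-25\right) = 75$)
$j{\left(F \right)} = 3$
$\frac{1}{-7706764 + \left(- 316 m{\left(13 \right)} + \left(j{\left(6 \right)} - 5\right)^{2}\right)} = \frac{1}{-7706764 + \left(\left(-316\right) 75 + \left(3 - 5\right)^{2}\right)} = \frac{1}{-7706764 - \left(23700 - \left(-2\right)^{2}\right)} = \frac{1}{-7706764 + \left(-23700 + 4\right)} = \frac{1}{-7706764 - 23696} = \frac{1}{-7730460} = - \frac{1}{7730460}$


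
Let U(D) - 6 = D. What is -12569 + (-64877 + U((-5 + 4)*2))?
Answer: -77442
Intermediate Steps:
U(D) = 6 + D
-12569 + (-64877 + U((-5 + 4)*2)) = -12569 + (-64877 + (6 + (-5 + 4)*2)) = -12569 + (-64877 + (6 - 1*2)) = -12569 + (-64877 + (6 - 2)) = -12569 + (-64877 + 4) = -12569 - 64873 = -77442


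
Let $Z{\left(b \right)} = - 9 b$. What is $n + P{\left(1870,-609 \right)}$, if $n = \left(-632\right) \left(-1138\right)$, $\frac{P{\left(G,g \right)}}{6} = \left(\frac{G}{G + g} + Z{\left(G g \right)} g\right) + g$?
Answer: $- \frac{47225519087278}{1261} \approx -3.7451 \cdot 10^{10}$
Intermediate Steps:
$P{\left(G,g \right)} = 6 g - 54 G g^{2} + \frac{6 G}{G + g}$ ($P{\left(G,g \right)} = 6 \left(\left(\frac{G}{G + g} + - 9 G g g\right) + g\right) = 6 \left(\left(\frac{G}{G + g} - 9 G g^{2}\right) + g\right) = 6 \left(g + \frac{G}{G + g} - 9 G g^{2}\right) = 6 g - 54 G g^{2} + \frac{6 G}{G + g}$)
$n = 719216$
$n + P{\left(1870,-609 \right)} = 719216 + \frac{6 \left(1870 + \left(-609\right)^{2} + 1870 \left(-609\right) - 16830 \left(-609\right)^{3} - 9 \cdot 1870^{2} \left(-609\right)^{2}\right)}{1870 - 609} = 719216 + \frac{6 \left(1870 + 370881 - 1138830 - 16830 \left(-225866529\right) - 31472100 \cdot 370881\right)}{1261} = 719216 + 6 \cdot \frac{1}{1261} \left(1870 + 370881 - 1138830 + 3801333683070 - 11672403920100\right) = 719216 + 6 \cdot \frac{1}{1261} \left(-7871071003109\right) = 719216 - \frac{47226426018654}{1261} = - \frac{47225519087278}{1261}$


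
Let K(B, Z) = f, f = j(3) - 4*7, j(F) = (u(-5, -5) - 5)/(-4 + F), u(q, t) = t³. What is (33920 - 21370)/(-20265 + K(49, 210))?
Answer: -12550/20163 ≈ -0.62243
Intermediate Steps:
j(F) = -130/(-4 + F) (j(F) = ((-5)³ - 5)/(-4 + F) = (-125 - 5)/(-4 + F) = -130/(-4 + F))
f = 102 (f = -130/(-4 + 3) - 4*7 = -130/(-1) - 28 = -130*(-1) - 28 = 130 - 28 = 102)
K(B, Z) = 102
(33920 - 21370)/(-20265 + K(49, 210)) = (33920 - 21370)/(-20265 + 102) = 12550/(-20163) = 12550*(-1/20163) = -12550/20163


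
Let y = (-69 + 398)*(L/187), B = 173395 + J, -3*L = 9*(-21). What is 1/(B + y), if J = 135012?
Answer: 187/57692836 ≈ 3.2413e-6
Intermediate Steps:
L = 63 (L = -3*(-21) = -1/3*(-189) = 63)
B = 308407 (B = 173395 + 135012 = 308407)
y = 20727/187 (y = (-69 + 398)*(63/187) = 329*(63*(1/187)) = 329*(63/187) = 20727/187 ≈ 110.84)
1/(B + y) = 1/(308407 + 20727/187) = 1/(57692836/187) = 187/57692836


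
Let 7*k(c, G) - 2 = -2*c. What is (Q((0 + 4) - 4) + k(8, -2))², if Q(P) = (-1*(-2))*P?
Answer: 4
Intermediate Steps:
Q(P) = 2*P
k(c, G) = 2/7 - 2*c/7 (k(c, G) = 2/7 + (-2*c)/7 = 2/7 - 2*c/7)
(Q((0 + 4) - 4) + k(8, -2))² = (2*((0 + 4) - 4) + (2/7 - 2/7*8))² = (2*(4 - 4) + (2/7 - 16/7))² = (2*0 - 2)² = (0 - 2)² = (-2)² = 4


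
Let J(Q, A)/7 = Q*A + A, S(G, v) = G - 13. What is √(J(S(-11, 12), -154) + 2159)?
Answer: √26953 ≈ 164.17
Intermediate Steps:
S(G, v) = -13 + G
J(Q, A) = 7*A + 7*A*Q (J(Q, A) = 7*(Q*A + A) = 7*(A*Q + A) = 7*(A + A*Q) = 7*A + 7*A*Q)
√(J(S(-11, 12), -154) + 2159) = √(7*(-154)*(1 + (-13 - 11)) + 2159) = √(7*(-154)*(1 - 24) + 2159) = √(7*(-154)*(-23) + 2159) = √(24794 + 2159) = √26953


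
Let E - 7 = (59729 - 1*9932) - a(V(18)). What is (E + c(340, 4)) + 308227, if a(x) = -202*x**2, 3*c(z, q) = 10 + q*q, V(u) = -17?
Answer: 1249253/3 ≈ 4.1642e+5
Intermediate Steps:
c(z, q) = 10/3 + q**2/3 (c(z, q) = (10 + q*q)/3 = (10 + q**2)/3 = 10/3 + q**2/3)
E = 108182 (E = 7 + ((59729 - 1*9932) - (-202)*(-17)**2) = 7 + ((59729 - 9932) - (-202)*289) = 7 + (49797 - 1*(-58378)) = 7 + (49797 + 58378) = 7 + 108175 = 108182)
(E + c(340, 4)) + 308227 = (108182 + (10/3 + (1/3)*4**2)) + 308227 = (108182 + (10/3 + (1/3)*16)) + 308227 = (108182 + (10/3 + 16/3)) + 308227 = (108182 + 26/3) + 308227 = 324572/3 + 308227 = 1249253/3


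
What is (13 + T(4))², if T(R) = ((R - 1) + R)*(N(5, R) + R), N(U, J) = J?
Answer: 4761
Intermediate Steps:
T(R) = 2*R*(-1 + 2*R) (T(R) = ((R - 1) + R)*(R + R) = ((-1 + R) + R)*(2*R) = (-1 + 2*R)*(2*R) = 2*R*(-1 + 2*R))
(13 + T(4))² = (13 + 2*4*(-1 + 2*4))² = (13 + 2*4*(-1 + 8))² = (13 + 2*4*7)² = (13 + 56)² = 69² = 4761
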